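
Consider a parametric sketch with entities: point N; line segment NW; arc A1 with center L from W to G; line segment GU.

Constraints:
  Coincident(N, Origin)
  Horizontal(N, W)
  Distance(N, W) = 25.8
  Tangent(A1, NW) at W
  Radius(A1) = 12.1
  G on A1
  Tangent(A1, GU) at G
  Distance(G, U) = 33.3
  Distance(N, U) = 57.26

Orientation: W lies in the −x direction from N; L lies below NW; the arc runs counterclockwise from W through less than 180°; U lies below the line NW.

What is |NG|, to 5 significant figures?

40.228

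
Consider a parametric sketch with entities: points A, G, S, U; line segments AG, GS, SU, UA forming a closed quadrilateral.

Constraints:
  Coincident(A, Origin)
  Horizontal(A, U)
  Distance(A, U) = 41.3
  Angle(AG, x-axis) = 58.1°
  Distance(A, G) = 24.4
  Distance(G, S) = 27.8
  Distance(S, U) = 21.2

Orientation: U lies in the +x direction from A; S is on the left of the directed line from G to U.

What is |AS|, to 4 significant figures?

45.88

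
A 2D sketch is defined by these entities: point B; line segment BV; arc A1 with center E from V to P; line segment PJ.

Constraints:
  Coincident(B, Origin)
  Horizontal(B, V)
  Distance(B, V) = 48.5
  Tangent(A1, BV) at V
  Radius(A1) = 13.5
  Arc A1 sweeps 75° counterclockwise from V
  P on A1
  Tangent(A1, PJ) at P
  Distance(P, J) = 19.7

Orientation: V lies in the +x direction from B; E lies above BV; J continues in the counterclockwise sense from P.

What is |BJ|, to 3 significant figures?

72.7

On A1, V sits at bearing -90° from E; a 75° counterclockwise sweep puts P at bearing -15°, so P = E + 13.5·(cos -15°, sin -15°) = (61.5, 10.0). A1 meets PJ tangentially, so EP is at right angles to PJ, so PJ runs along (−sin -15°, cos -15°); with |PJ| = 19.7, J = (66.6, 29.0). Then |BJ| = |J − B| = 72.7.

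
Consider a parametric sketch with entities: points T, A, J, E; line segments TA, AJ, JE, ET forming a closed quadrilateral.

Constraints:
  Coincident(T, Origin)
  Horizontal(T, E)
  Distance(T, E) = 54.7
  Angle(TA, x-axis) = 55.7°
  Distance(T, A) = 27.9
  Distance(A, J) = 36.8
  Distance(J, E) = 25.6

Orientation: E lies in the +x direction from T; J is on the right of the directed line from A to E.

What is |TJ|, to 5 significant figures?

32.922

T is at the origin; T and E share the same y with |TE| = 54.7 and E in +x, so E = (54.7, 0). TA runs at 55.7° with |TA| = 27.9, so A = (15.722, 23.048). J is determined by |AJ| = 36.8 and |JE| = 25.6 together: it lies at the intersection of circle(A, 36.8) and circle(E, 25.6). With |AE| = 45.282, the foot of the radical line on AE is 30.358 from A and the perpendicular offset is √(36.8² − 30.358²) = 20.800. Taking the right-of-AE solution: J = (31.267, -10.308).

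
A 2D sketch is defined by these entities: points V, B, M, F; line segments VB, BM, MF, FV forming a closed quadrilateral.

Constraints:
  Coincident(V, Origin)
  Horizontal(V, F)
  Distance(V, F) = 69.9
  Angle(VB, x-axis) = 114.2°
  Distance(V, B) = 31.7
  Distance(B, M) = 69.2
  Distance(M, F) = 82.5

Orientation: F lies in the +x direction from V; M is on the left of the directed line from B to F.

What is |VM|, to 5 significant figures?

84.831

Checks: |BM| = 69.20 ✓; |MF| = 82.50 ✓.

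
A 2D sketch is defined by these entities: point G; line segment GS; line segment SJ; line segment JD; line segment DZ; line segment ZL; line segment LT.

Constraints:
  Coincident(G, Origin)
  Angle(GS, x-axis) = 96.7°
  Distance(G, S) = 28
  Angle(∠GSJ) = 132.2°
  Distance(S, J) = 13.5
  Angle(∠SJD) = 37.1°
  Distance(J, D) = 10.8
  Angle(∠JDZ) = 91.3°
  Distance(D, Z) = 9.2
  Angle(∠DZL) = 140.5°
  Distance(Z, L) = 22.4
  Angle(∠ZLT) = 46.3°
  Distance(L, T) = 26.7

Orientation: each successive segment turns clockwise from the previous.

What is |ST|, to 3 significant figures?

19.0

G is at the origin; GS runs at 96.7° with length 28.0, so S = (-3.27, 27.8). ∠GSJ = 132.2° gives SJ at 48.9° from the x-axis; with |SJ| = 13.5, J = (5.61, 38.0). ∠SJD = 37.1° gives JD at -94.0° from the x-axis; with |JD| = 10.8, D = (4.85, 27.2). ∠JDZ = 91.3° gives DZ at 177° from the x-axis; with |DZ| = 9.2, Z = (-4.34, 27.6). ∠DZL = 140.5° gives ZL at 138° from the x-axis; with |ZL| = 22.4, L = (-20.9, 42.7). ∠ZLT = 46.3° gives LT at 4.10° from the x-axis; with |LT| = 26.7, T = (5.70, 44.6). Then |ST| = |T − S| = 19.0.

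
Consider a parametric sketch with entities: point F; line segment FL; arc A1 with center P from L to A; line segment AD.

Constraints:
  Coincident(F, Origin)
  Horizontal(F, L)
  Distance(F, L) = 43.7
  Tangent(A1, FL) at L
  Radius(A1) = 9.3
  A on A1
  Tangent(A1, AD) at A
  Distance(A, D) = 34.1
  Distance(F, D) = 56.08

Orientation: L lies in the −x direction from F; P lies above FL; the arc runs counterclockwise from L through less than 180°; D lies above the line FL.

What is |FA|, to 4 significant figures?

35.70

F is at the origin; F and L share the same y with |FL| = 43.7 and L on the −x side, so L = (-43.70, 0.000). A1 meets FL tangentially, so PL is at right angles to FL, so P = L + (0, 9.3) = (-43.70, 9.300). Since PA ⟂ AD (tangency), |PD| = √(9.3² + 34.1²) = 35.35 regardless of where A sits on A1. So D lies on both circle(F, 56.08) and circle(P, 35.35); the above-FL intersection is D = (-35.25, 43.62). A is the foot of the tangent from D: A = (-34.40, 9.530).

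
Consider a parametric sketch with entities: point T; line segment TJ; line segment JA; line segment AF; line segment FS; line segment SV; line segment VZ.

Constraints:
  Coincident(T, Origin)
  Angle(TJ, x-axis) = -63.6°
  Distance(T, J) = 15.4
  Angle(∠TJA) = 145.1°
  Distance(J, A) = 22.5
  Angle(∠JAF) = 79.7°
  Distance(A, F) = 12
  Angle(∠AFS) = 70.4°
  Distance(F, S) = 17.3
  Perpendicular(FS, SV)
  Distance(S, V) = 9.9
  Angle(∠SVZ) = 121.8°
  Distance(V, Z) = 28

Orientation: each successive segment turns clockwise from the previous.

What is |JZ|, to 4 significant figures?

38.80

T is at the origin; TJ runs at -63.6° with length 15.4, so J = (6.847, -13.79). ∠TJA = 145.1° gives JA at -98.50° from the x-axis; with |JA| = 22.5, A = (3.522, -36.05). ∠JAF = 79.7° gives AF at 161.2° from the x-axis; with |AF| = 12.0, F = (-7.838, -32.18). ∠AFS = 70.4° gives FS at 51.60° from the x-axis; with |FS| = 17.3, S = (2.908, -18.62). FS is perpendicular to SV, so SV runs at -38.40°; with |SV| = 9.9, V = (10.67, -24.77). ∠SVZ = 121.8° gives VZ at -96.60° from the x-axis; with |VZ| = 28.0, Z = (7.448, -52.59). Then |JZ| = |Z − J| = 38.80.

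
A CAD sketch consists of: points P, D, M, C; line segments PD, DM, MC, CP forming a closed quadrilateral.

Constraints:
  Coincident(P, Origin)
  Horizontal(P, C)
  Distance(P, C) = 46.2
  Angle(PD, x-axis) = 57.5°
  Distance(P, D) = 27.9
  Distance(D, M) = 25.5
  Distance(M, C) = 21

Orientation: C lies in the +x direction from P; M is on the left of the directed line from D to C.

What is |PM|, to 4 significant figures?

45.02

Checks: |DM| = 25.50 ✓; |MC| = 21.00 ✓.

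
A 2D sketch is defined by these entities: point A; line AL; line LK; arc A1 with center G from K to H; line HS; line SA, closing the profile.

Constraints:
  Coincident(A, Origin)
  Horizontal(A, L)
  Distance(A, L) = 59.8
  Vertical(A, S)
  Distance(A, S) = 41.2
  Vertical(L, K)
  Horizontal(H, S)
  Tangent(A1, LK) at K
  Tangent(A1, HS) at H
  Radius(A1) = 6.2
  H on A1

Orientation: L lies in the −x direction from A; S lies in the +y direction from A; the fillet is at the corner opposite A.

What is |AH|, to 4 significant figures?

67.60

A is at the origin; A and L share the same y with |AL| = 59.8 and L on the −x side, so L = (-59.80, 0.000). A and S share the same x with |AS| = 41.2 and S on the +y side, so S = (0.000, 41.20). The virtual corner opposite A is at (-59.80, 41.20). Tangency of A1 to LK means the radius GK is perpendicular to LK and A1 meets HS tangentially, so GH is at right angles to HS, with radius 6.2, so the center G sits 6.2 in from both sides at G = (-53.60, 35.00). That places the tangent points at K = (-59.80, 35.00) on LK and H = (-53.60, 41.20) on HS. Then |AH| = |H − A| = 67.60.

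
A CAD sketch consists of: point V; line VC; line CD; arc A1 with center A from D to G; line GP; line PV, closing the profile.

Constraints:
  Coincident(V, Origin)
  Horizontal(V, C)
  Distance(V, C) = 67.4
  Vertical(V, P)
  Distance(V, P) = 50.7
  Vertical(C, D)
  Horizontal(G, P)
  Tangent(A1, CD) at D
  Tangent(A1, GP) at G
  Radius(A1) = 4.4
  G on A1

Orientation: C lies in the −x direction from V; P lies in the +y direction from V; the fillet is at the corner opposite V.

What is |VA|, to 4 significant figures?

78.18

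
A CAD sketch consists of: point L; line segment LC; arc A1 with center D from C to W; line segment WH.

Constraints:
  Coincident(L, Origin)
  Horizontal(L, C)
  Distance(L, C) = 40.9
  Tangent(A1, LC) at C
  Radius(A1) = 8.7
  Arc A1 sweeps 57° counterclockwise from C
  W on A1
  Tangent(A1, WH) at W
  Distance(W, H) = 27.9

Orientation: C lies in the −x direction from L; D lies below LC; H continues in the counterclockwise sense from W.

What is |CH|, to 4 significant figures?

35.42

On A1, C sits at bearing 90° from D; a 57° counterclockwise sweep puts W at bearing 147°, so W = D + 8.7·(cos 147°, sin 147°) = (-48.20, -3.962). Tangency of A1 to WH means the radius DW is perpendicular to WH, so WH runs along (−sin 147°, cos 147°); with |WH| = 27.9, H = (-63.39, -27.36). Then |CH| = |H − C| = 35.42.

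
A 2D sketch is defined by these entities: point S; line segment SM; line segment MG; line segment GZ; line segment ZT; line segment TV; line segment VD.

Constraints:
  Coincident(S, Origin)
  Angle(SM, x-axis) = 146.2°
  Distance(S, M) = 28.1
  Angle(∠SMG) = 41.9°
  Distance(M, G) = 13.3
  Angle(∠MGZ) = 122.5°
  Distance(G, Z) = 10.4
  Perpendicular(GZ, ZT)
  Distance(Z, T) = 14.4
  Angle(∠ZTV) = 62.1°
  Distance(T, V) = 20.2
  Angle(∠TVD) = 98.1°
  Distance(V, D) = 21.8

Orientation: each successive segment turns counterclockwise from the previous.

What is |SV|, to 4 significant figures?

27.40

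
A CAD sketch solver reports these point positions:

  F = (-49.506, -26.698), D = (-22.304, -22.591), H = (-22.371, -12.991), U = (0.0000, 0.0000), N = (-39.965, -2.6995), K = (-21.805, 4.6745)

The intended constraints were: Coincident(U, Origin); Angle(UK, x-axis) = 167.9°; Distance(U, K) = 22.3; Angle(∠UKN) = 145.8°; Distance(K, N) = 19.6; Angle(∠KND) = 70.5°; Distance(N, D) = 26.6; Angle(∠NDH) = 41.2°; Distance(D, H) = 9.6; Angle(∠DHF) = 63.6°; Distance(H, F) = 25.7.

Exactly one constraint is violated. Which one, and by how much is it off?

Distance(H, F) = 25.7 — off by 4.70.

U = (0.00, 0.00) ✓; UK at 167.9° ✓; |UK| = 22.30 ✓; ∠UKN = 145.8° ✓; |KN| = 19.60 ✓; ∠KND = 70.50° ✓; |ND| = 26.60 ✓; ∠NDH = 41.20° ✓; |DH| = 9.600 ✓; ∠DHF = 63.60° ✓; |HF| = 30.40 ✗.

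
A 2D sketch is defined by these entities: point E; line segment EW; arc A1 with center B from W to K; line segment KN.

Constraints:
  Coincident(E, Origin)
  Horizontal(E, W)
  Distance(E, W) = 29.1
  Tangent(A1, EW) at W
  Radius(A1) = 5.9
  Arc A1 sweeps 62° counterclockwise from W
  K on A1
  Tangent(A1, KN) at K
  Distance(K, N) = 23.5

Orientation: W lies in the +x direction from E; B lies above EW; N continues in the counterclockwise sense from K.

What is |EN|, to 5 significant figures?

51.246

On A1, W sits at bearing -90° from B; a 62° counterclockwise sweep puts K at bearing -28°, so K = B + 5.9·(cos -28°, sin -28°) = (34.309, 3.1301). A1 meets KN tangentially, so BK is at right angles to KN, so KN runs along (−sin -28°, cos -28°); with |KN| = 23.5, N = (45.342, 23.879). Then |EN| = |N − E| = 51.246.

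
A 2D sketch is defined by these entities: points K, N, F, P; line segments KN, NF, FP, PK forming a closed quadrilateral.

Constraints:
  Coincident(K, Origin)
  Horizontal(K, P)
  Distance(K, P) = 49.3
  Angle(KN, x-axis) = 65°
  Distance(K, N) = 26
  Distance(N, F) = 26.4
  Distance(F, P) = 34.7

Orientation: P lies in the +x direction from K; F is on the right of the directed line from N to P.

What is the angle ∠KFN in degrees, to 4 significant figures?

71.99°

K is at the origin; KP is horizontal with |KP| = 49.3 and P in +x, so P = (49.3, 0). KN runs at 65.0° with |KN| = 26.0, so N = (10.99, 23.56). F is determined by |NF| = 26.4 and |FP| = 34.7 together: it lies at the intersection of circle(N, 26.4) and circle(P, 34.7). With |NP| = 44.98, the foot of the radical line on NP is 16.85 from N and the perpendicular offset is √(26.4² − 16.85²) = 20.32. Taking the right-of-NP solution: F = (14.70, -2.574).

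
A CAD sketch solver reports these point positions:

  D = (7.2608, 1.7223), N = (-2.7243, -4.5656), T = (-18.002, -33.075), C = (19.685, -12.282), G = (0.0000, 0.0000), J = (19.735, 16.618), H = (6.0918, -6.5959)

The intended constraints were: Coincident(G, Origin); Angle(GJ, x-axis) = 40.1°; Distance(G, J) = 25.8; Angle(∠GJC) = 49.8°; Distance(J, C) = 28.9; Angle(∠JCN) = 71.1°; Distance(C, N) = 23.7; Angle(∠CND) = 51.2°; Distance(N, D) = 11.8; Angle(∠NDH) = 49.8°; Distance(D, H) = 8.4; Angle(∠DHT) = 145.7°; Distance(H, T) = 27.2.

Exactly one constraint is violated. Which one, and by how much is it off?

Distance(H, T) = 27.2 — off by 8.60.

G = (0.00, 0.00) ✓; GJ at 40.10° ✓; |GJ| = 25.80 ✓; ∠GJC = 49.80° ✓; |JC| = 28.90 ✓; ∠JCN = 71.10° ✓; |CN| = 23.70 ✓; ∠CND = 51.20° ✓; |ND| = 11.80 ✓; ∠NDH = 49.80° ✓; |DH| = 8.400 ✓; ∠DHT = 145.7° ✓; |HT| = 35.80 ✗.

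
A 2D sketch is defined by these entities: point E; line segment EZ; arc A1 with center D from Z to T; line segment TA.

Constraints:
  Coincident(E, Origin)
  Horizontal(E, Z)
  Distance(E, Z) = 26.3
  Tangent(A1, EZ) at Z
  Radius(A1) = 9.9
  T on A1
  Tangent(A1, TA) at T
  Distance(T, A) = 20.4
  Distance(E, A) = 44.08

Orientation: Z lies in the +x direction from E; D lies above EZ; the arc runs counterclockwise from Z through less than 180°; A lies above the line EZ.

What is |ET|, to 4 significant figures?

37.98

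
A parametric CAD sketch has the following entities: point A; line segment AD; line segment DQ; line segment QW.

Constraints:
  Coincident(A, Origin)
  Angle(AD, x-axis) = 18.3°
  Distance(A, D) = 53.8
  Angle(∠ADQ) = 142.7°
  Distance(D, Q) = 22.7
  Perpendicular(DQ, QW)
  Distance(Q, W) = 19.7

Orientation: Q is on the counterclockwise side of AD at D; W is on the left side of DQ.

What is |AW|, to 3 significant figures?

66.8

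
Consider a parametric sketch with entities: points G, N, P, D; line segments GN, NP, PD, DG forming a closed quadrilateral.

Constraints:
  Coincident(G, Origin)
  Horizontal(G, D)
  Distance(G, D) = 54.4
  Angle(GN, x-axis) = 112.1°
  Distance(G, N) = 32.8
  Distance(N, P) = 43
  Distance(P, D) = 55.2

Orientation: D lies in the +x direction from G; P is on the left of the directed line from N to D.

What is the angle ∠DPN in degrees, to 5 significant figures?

95.825°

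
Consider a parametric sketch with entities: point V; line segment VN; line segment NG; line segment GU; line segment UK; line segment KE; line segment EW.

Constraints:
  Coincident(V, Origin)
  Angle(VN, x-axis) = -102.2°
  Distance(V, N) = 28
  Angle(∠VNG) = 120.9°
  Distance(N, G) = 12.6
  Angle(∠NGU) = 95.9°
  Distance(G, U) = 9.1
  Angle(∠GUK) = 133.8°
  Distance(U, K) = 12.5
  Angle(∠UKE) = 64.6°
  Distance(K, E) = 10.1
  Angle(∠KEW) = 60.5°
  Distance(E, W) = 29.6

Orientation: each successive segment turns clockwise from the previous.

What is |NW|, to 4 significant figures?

33.05

V is at the origin; VN runs at -102.2° with length 28.0, so N = (-5.917, -27.37). ∠VNG = 120.9° gives NG at -161.3° from the x-axis; with |NG| = 12.6, G = (-17.85, -31.41). ∠NGU = 95.9° gives GU at 114.6° from the x-axis; with |GU| = 9.1, U = (-21.64, -23.13). ∠GUK = 133.8° gives UK at 68.40° from the x-axis; with |UK| = 12.5, K = (-17.04, -11.51). ∠UKE = 64.6° gives KE at -47.00° from the x-axis; with |KE| = 10.1, E = (-10.15, -18.90). ∠KEW = 60.5° gives EW at -166.5° from the x-axis; with |EW| = 29.6, W = (-38.93, -25.81). Then |NW| = |W − N| = 33.05.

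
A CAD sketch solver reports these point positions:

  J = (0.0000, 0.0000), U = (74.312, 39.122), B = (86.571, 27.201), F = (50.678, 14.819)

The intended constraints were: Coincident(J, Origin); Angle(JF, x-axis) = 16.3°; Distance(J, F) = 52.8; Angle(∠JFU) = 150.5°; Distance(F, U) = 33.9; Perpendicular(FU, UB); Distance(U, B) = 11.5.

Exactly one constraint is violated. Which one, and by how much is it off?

Distance(U, B) = 11.5 — off by 5.60.

J = (0.00, 0.00) ✓; JF at 16.30° ✓; |JF| = 52.80 ✓; ∠JFU = 150.5° ✓; |FU| = 33.90 ✓; ∠(FU, UB) = 90.00° ✓; |UB| = 17.10 ✗.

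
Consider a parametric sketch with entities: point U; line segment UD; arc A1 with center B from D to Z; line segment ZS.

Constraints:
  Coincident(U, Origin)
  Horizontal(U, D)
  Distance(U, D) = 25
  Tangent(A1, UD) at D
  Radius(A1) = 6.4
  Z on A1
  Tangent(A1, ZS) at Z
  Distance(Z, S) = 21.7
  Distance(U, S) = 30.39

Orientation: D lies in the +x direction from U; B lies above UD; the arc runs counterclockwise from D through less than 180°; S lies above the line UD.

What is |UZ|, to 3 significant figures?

31.6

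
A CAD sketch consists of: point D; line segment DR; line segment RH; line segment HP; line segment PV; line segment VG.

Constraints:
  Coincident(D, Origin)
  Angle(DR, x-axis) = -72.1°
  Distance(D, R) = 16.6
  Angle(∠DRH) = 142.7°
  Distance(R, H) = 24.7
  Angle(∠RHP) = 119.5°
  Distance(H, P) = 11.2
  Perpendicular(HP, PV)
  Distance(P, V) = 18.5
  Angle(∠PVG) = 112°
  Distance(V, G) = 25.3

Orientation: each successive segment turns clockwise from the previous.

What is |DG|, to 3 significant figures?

10.2

HP ⟂ PV, so PV runs at 100°; with |PV| = 18.5, V = (-17.4, -22.8). ∠PVG = 112.0° gives VG at 32.1° from the x-axis; with |VG| = 25.3, G = (4.06, -9.40). Then |DG| = |G − D| = 10.2.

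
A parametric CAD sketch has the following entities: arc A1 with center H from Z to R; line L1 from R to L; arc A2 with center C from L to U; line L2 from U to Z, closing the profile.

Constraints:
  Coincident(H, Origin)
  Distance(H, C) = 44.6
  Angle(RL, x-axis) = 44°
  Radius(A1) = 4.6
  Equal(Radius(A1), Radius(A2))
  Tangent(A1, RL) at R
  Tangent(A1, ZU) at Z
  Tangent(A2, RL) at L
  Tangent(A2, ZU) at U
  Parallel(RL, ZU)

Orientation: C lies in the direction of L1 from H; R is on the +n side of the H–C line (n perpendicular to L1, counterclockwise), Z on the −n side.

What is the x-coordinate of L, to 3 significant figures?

28.9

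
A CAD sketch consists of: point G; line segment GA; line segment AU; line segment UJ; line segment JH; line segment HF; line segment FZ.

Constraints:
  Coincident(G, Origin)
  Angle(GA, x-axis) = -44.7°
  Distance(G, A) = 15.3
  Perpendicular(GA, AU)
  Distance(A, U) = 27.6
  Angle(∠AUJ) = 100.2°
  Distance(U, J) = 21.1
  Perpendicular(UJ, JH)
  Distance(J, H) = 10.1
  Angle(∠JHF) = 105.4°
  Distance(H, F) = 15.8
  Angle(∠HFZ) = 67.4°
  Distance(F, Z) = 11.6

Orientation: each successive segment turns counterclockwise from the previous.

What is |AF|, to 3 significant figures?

16.8

UJ is perpendicular to JH, so JH runs at -145°; with |JH| = 10.1, H = (9.89, 20.3). ∠JHF = 105.4° gives HF at -70.3° from the x-axis; with |HF| = 15.8, F = (15.2, 5.44). Then |AF| = |F − A| = 16.8.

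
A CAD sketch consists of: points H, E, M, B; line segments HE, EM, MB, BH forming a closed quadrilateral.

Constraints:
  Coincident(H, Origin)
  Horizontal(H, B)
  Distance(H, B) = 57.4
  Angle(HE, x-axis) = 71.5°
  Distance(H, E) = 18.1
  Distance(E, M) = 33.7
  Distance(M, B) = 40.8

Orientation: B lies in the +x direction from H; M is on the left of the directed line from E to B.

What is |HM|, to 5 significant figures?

48.762

H is at the origin; H and B share the same y with |HB| = 57.4 and B in +x, so B = (57.4, 0). HE runs at 71.5° with |HE| = 18.1, so E = (5.7432, 17.165). M is determined by |EM| = 33.7 and |MB| = 40.8 together: it lies at the intersection of circle(E, 33.7) and circle(B, 40.8). With |EB| = 54.434, the foot of the radical line on EB is 22.358 from E and the perpendicular offset is √(33.7² − 22.358²) = 25.215. Taking the left-of-EB solution: M = (34.912, 34.043).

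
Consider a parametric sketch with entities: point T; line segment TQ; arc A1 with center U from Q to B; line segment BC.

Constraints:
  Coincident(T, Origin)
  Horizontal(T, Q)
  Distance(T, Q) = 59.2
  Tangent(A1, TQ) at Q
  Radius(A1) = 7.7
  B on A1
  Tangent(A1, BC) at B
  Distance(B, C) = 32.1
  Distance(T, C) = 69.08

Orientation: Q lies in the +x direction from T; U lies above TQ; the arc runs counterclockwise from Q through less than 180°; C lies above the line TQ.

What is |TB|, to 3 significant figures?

67.3

T is at the origin; TQ is horizontal with |TQ| = 59.2 and Q on the +x side, so Q = (59.2, 0.00). Tangency of A1 to TQ means the radius UQ is perpendicular to TQ, so U = Q + (0, 7.7) = (59.2, 7.70). Since UB ⟂ BC (tangency), |UC| = √(7.7² + 32.1²) = 33.0 regardless of where B sits on A1. So C lies on both circle(T, 69.08) and circle(U, 33.0); the above-TQ intersection is C = (55.9, 40.5). B is the foot of the tangent from C: B = (66.5, 10.2).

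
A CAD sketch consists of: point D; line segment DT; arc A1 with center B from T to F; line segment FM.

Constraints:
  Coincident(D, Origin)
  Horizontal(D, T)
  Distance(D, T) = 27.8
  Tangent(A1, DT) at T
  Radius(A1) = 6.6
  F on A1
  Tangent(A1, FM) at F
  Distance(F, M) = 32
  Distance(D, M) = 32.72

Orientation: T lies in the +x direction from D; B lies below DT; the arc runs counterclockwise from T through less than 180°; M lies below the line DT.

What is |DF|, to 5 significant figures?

22.232

D is at the origin; DT is horizontal with |DT| = 27.8 and T on the +x side, so T = (27.800, 0.0000). A1 meets DT tangentially, so BT is at right angles to DT, so B = T + (0, -6.6) = (27.800, -6.6000). Since BF ⟂ FM (tangency), |BM| = √(6.6² + 32.0²) = 32.674 regardless of where F sits on A1. So M lies on both circle(D, 32.72) and circle(B, 32.674); the below-DT intersection is M = (7.1582, -31.927). F is the foot of the tangent from M: F = (21.947, -3.5498).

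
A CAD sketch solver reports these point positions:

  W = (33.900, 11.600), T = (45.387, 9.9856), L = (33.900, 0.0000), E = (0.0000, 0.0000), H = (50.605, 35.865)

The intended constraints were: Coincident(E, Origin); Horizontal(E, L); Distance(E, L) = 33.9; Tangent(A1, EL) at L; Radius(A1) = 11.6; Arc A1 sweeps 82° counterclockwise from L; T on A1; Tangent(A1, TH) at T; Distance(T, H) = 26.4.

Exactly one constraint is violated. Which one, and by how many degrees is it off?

Tangent(A1, TH) at T — off by 3.40°.

E = (0.00, 0.00) ✓; E.y = 0.00, L.y = 0.00 ✓; |EL| = 33.90 ✓; ∠(WL, LE) = 90.00° ✓; |WL| = 11.60 ✓; bearing(W→T) − bearing(W→L) = 82.00° ✓; |WT| = 11.60 ✓; ∠(WT, TH) = 93.40° ✗; |TH| = 26.40 ✓.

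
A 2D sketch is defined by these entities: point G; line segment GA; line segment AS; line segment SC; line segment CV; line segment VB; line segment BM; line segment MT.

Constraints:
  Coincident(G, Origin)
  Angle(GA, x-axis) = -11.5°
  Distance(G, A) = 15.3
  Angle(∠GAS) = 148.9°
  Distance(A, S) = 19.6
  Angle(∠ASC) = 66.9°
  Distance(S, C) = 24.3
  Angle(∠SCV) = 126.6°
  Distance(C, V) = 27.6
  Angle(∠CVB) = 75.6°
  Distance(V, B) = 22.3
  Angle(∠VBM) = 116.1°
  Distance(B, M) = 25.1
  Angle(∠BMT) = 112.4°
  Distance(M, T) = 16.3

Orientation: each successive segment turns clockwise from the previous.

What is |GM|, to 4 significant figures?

22.85

∠CVB = 75.6° gives VB at 46.50° from the x-axis; with |VB| = 22.3, B = (-1.493, 3.282). ∠VBM = 116.1° gives BM at -17.40° from the x-axis; with |BM| = 25.1, M = (22.46, -4.224). Then |GM| = |M − G| = 22.85.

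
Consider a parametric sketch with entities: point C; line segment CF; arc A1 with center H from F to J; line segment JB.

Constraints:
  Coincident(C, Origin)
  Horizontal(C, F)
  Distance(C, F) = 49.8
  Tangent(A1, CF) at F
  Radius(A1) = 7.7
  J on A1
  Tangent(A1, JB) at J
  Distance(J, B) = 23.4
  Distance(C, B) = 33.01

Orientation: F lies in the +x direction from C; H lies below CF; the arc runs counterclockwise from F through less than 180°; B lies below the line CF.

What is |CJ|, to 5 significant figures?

44.550

C is at the origin; C and F share the same y with |CF| = 49.8 and F on the +x side, so F = (49.800, 0.0000). Tangency of A1 to CF means the radius HF is perpendicular to CF, so H = F + (0, -7.7) = (49.800, -7.7000). Since HJ ⟂ JB (tangency), |HB| = √(7.7² + 23.4²) = 24.634 regardless of where J sits on A1. So B lies on both circle(C, 33.01) and circle(H, 24.634); the below-CF intersection is B = (27.525, -18.221). J is the foot of the tangent from B: J = (44.500, -2.1144).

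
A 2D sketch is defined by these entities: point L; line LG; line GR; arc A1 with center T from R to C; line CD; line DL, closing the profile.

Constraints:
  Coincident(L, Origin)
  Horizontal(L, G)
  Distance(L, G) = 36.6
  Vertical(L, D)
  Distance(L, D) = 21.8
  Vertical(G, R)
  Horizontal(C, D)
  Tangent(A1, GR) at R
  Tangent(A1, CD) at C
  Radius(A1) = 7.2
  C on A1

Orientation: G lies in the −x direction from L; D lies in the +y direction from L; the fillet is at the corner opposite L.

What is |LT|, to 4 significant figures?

32.83

L is at the origin; LG is horizontal with |LG| = 36.6 and G on the −x side, so G = (-36.60, 0.000). L and D share the same x with |LD| = 21.8 and D on the +y side, so D = (0.000, 21.80). The virtual corner opposite L is at (-36.60, 21.80). The tangent condition forces TR to be normal to GR and tangency of A1 to CD means the radius TC is perpendicular to CD, with radius 7.2, so the center T sits 7.2 in from both sides at T = (-29.40, 14.60). Then |LT| = |T − L| = 32.83.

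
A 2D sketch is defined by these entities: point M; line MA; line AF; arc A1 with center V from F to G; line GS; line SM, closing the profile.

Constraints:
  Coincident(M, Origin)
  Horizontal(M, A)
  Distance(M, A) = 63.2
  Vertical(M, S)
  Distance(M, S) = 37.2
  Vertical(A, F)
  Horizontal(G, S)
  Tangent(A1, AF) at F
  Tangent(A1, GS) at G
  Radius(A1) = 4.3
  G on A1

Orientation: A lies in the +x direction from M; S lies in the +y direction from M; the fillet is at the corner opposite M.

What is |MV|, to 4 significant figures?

67.47

M is at the origin; M and A share the same y with |MA| = 63.2 and A on the +x side, so A = (63.20, 0.000). MS is vertical with |MS| = 37.2 and S on the +y side, so S = (0.000, 37.20). The virtual corner opposite M is at (63.20, 37.20). Tangency of A1 to AF means the radius VF is perpendicular to AF and A1 meets GS tangentially, so VG is at right angles to GS, with radius 4.3, so the center V sits 4.3 in from both sides at V = (58.90, 32.90). Then |MV| = |V − M| = 67.47.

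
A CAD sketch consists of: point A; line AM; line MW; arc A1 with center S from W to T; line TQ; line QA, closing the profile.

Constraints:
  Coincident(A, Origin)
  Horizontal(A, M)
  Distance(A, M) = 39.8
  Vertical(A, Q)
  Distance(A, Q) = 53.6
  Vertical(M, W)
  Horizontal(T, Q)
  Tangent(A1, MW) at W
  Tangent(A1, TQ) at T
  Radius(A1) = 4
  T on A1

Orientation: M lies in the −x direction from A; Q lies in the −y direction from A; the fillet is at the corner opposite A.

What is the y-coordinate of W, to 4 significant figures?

-49.60

The virtual corner opposite A is at (-39.80, -53.60). The tangent condition forces SW to be normal to MW and A1 meets TQ tangentially, so ST is at right angles to TQ, with radius 4.0, so the center S sits 4.0 in from both sides at S = (-35.80, -49.60). That places the tangent points at W = (-39.80, -49.60) on MW and T = (-35.80, -53.60) on TQ. So W.y = -49.60.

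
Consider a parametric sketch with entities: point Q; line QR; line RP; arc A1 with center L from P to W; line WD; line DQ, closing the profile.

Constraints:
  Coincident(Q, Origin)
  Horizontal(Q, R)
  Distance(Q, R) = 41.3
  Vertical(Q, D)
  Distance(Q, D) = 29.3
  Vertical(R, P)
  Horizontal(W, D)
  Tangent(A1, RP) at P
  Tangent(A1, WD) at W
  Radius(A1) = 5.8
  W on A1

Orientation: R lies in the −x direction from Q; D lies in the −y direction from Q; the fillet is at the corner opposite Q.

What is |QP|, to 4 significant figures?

47.52

The virtual corner opposite Q is at (-41.30, -29.30). The tangent condition forces LP to be normal to RP and the tangent condition forces LW to be normal to WD, with radius 5.8, so the center L sits 5.8 in from both sides at L = (-35.50, -23.50). That places the tangent points at P = (-41.30, -23.50) on RP and W = (-35.50, -29.30) on WD. Then |QP| = |P − Q| = 47.52.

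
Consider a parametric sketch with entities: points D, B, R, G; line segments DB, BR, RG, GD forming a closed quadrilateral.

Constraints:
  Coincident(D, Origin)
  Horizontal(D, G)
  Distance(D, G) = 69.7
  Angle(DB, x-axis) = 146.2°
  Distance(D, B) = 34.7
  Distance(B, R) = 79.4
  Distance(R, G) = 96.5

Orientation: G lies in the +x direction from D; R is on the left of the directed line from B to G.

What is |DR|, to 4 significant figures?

84.62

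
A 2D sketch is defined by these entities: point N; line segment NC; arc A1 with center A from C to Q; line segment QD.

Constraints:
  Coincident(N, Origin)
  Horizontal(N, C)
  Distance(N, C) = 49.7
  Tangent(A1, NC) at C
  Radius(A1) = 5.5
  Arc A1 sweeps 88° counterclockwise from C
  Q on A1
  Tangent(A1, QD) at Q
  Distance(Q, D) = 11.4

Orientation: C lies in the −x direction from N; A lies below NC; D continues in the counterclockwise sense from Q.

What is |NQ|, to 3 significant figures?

55.5

N is at the origin; N and C share the same y with |NC| = 49.7 and C on the −x side, so C = (-49.7, 0.00). Tangency of A1 to NC means the radius AC is perpendicular to NC, so A = C + (0, -5.5) = (-49.7, -5.50). On A1, C sits at bearing 90° from A; an 88° counterclockwise sweep puts Q at bearing 178°, so Q = A + 5.5·(cos 178°, sin 178°) = (-55.2, -5.31). Then |NQ| = |Q − N| = 55.5.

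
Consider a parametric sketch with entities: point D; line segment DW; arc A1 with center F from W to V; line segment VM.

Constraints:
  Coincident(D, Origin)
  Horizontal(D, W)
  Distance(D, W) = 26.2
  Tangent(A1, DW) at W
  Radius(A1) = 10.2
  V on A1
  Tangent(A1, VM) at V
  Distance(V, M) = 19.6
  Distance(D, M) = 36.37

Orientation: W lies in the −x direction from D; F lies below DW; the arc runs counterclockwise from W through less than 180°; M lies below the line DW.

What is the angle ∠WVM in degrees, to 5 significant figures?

111.63°

D is at the origin; DW is horizontal with |DW| = 26.2 and W on the −x side, so W = (-26.200, 0.0000). The tangent condition forces FW to be normal to DW, so F = W + (0, -10.2) = (-26.200, -10.200). Since FV ⟂ VM (tangency), |FM| = √(10.2² + 19.6²) = 22.095 regardless of where V sits on A1. So M lies on both circle(D, 36.37) and circle(F, 22.095); the below-DW intersection is M = (-18.920, -31.061). V is the foot of the tangent from M: V = (-33.191, -17.627).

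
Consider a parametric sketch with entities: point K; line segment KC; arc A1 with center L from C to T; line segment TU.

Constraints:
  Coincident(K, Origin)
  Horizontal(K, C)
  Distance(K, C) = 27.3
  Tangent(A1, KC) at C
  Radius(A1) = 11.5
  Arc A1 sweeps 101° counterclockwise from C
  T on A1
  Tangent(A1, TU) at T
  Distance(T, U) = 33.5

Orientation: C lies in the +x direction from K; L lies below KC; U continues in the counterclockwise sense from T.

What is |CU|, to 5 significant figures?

46.835

On A1, C sits at bearing 90° from L; a 101° counterclockwise sweep puts T at bearing 191°, so T = L + 11.5·(cos 191°, sin 191°) = (16.011, -13.694). A1 meets TU tangentially, so LT is at right angles to TU, so TU runs along (−sin 191°, cos 191°); with |TU| = 33.5, U = (22.403, -46.579). Then |CU| = |U − C| = 46.835.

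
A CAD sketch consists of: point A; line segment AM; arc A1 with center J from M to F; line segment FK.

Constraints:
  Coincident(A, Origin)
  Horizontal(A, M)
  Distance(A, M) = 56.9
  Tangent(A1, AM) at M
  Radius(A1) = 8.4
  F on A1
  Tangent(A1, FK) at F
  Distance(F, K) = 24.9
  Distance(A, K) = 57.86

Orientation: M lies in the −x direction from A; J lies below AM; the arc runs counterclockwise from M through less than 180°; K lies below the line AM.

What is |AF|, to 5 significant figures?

64.856

A is at the origin; A and M share the same y with |AM| = 56.9 and M on the −x side, so M = (-56.900, 0.0000). A1 meets AM tangentially, so JM is at right angles to AM, so J = M + (0, -8.4) = (-56.900, -8.4000). Since JF ⟂ FK (tangency), |JK| = √(8.4² + 24.9²) = 26.279 regardless of where F sits on A1. So K lies on both circle(A, 57.86) and circle(J, 26.279); the below-AM intersection is K = (-47.554, -32.961). F is the foot of the tangent from K: F = (-63.384, -13.740).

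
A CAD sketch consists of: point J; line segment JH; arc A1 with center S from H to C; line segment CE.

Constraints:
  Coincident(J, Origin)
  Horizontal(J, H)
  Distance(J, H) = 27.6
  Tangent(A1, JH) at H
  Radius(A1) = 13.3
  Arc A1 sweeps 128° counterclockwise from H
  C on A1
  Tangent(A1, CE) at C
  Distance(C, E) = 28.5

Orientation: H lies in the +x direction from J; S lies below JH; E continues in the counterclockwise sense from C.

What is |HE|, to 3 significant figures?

44.5

On A1, H sits at bearing 90° from S; a 128° counterclockwise sweep puts C at bearing 218°, so C = S + 13.3·(cos 218°, sin 218°) = (17.1, -21.5). Tangency of A1 to CE means the radius SC is perpendicular to CE, so CE runs along (−sin 218°, cos 218°); with |CE| = 28.5, E = (34.7, -43.9). Then |HE| = |E − H| = 44.5.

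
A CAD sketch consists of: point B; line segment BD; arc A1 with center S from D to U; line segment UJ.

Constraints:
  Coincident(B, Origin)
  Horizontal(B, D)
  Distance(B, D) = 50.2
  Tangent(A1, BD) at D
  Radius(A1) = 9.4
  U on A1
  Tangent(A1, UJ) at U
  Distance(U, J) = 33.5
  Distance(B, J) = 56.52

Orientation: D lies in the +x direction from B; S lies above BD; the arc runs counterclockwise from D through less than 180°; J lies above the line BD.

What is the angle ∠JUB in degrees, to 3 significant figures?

68.1°

Checks: |SU| = 9.400 ✓; ∠(SU, UJ) = 90.00° ✓; |UJ| = 33.50 ✓; |BJ| = 56.52 ✓.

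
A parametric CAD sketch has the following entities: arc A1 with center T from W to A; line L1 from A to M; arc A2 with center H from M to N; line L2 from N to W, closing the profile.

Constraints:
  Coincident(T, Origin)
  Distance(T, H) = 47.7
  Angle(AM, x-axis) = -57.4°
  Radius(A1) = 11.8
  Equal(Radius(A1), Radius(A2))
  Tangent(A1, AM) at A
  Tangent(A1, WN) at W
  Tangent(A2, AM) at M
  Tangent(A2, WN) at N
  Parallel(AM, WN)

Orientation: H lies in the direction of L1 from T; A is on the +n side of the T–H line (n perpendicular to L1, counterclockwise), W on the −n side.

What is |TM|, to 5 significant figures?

49.138

Tangency of A1 to both parallel lines with radius 11.8 puts A and W at T ± 11.8·n: A = (9.9409, 6.3575), W = (-9.9409, -6.3575). Equal radii place M and N the same way about H: M = H + 11.8·n = (35.640, -33.827), N = H − 11.8·n = (15.758, -46.542). Then |TM| = |M − T| = 49.138.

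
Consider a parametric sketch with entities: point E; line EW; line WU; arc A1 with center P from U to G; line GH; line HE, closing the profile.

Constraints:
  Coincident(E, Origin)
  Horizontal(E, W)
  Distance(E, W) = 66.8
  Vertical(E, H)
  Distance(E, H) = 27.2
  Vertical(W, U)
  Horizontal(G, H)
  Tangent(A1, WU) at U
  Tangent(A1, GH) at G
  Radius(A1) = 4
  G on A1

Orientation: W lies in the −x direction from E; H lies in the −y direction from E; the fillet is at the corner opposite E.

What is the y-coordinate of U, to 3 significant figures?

-23.2

The virtual corner opposite E is at (-66.8, -27.2). Since A1 is tangent to WU there, PU ⟂ WU and A1 meets GH tangentially, so PG is at right angles to GH, with radius 4.0, so the center P sits 4.0 in from both sides at P = (-62.8, -23.2). That places the tangent points at U = (-66.8, -23.2) on WU and G = (-62.8, -27.2) on GH. So U.y = -23.2.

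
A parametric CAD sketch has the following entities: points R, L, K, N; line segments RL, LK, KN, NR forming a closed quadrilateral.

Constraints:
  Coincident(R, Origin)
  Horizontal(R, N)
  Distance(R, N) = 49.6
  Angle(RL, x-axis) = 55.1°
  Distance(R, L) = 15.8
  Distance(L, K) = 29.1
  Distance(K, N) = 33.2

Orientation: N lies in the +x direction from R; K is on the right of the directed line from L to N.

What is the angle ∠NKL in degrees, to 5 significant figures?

85.964°

Checks: |LK| = 29.10 ✓; |KN| = 33.20 ✓.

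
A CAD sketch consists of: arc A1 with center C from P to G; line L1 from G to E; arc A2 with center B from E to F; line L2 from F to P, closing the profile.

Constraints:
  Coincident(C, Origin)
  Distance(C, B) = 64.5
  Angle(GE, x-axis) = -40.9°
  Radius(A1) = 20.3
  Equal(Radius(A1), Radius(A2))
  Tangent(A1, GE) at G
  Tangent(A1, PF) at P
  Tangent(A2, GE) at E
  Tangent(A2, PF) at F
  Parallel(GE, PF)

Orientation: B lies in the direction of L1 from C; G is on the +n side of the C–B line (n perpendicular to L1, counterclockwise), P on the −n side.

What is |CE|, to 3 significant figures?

67.6

The slot axis is L1's direction at -40.9°, so u = (cos -40.9°, sin -40.9°) = (0.756, -0.655) and n = (−sin -40.9°, cos -40.9°) = (0.655, 0.756). C is at the origin and B lies 64.5 along u from C, so B = 64.5·u = (48.8, -42.2). Tangency of A1 to both parallel lines with radius 20.3 puts G and P at C ± 20.3·n: G = (13.3, 15.3), P = (-13.3, -15.3). Equal radii place E and F the same way about B: E = B + 20.3·n = (62.0, -26.9), F = B − 20.3·n = (35.5, -57.6). Then |CE| = |E − C| = 67.6.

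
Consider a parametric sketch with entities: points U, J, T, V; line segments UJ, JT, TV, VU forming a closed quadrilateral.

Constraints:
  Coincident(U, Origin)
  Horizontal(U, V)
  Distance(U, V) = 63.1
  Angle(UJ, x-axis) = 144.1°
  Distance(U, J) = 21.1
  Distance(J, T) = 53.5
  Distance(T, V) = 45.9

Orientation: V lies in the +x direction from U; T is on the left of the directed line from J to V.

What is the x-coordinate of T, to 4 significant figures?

31.96

Checks: |JT| = 53.50 ✓; |TV| = 45.90 ✓.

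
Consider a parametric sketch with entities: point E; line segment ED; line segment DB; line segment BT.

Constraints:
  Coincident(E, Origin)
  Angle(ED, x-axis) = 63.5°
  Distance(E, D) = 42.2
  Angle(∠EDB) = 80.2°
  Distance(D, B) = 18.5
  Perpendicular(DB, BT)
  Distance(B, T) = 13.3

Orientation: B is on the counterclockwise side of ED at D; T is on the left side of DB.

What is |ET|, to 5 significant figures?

30.464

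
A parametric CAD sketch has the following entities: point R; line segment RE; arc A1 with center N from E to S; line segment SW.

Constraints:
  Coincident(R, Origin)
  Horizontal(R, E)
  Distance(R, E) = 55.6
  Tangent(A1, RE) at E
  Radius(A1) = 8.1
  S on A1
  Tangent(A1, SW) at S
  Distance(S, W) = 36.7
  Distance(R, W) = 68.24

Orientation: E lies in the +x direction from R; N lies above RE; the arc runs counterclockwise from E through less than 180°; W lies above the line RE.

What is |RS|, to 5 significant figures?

64.150

Checks: |NS| = 8.100 ✓; ∠(NS, SW) = 90.00° ✓; |SW| = 36.70 ✓; |RW| = 68.24 ✓.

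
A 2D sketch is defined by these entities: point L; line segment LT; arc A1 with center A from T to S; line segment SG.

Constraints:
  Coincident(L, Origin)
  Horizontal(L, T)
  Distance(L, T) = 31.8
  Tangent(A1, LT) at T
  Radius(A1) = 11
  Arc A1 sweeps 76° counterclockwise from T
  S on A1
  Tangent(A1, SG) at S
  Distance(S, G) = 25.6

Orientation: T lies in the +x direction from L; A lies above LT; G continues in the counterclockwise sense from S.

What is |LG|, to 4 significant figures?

58.90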